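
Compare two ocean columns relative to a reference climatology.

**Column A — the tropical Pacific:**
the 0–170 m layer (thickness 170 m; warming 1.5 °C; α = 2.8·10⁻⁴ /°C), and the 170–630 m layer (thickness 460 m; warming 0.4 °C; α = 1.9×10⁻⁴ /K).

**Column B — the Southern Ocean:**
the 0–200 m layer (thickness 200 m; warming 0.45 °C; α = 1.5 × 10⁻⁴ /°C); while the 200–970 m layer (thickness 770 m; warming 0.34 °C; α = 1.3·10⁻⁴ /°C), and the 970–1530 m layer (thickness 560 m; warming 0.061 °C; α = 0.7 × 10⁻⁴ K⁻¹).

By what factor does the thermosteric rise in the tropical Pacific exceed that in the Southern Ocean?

A 1.5 × 2.8×10⁻⁴ × 170 = 0.07140 m
A 460 × 0.4 × 1.9×10⁻⁴ = 0.03496 m
A total: 0.10636 m
B 0–200 m: 0.45 × 200 × 1.5×10⁻⁴ = 0.01350 m
B 200–970 m: 1.3×10⁻⁴ × 0.34 × 770 = 0.034034 m
B 0.7×10⁻⁴ × 0.061 × 560 = 0.0023912 m
B total: 0.0499252 m
Ratio: 0.10636 / 0.0499252 ≈ 2.130

≈ 2.1×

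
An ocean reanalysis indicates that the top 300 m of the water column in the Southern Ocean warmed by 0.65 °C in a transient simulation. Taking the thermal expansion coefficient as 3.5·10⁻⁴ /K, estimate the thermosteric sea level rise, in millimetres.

about 68.3 mm

Δh = αΔT·H = 3.5×10⁻⁴ × 0.65 × 300 = 0.06825 m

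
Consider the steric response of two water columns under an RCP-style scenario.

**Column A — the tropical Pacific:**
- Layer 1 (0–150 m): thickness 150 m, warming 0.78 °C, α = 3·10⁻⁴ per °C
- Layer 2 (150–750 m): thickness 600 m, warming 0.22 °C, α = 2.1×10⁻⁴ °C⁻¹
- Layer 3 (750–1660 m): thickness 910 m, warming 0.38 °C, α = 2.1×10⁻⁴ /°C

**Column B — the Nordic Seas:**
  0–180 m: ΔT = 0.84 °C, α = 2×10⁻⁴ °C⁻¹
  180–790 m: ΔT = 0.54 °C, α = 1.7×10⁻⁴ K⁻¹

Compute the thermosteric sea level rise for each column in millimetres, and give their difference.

Δh_A ≈ 135 mm, Δh_B ≈ 86.2 mm; difference ≈ 49.2 mm

A 0–150 m: 0.78 × 150 × 3×10⁻⁴ = 0.03510 m
A 2.1×10⁻⁴ × 0.22 × 600 = 0.02772 m
A 750–1660 m: 2.1×10⁻⁴ × 910 × 0.38 = 0.072618 m
A total: 0.135438 m
B Layer 1: 0.84 × 180 × 2×10⁻⁴ = 0.03024 m
B 180–790 m: 0.54 × 610 × 1.7×10⁻⁴ = 0.055998 m
B total: 0.086238 m
Difference: 0.135438 − 0.086238 = 0.04920 m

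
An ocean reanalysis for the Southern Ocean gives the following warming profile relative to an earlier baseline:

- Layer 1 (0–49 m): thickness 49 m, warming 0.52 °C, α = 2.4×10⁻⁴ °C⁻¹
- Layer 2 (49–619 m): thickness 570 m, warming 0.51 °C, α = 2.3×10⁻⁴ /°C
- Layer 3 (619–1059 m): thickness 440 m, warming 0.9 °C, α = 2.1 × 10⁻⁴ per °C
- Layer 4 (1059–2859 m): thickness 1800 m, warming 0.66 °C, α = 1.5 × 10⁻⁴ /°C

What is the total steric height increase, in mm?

about 334 mm

Layer 1: 2.4×10⁻⁴ × 49 × 0.52 = 0.0061152 m
Layer 2: 570 × 2.3×10⁻⁴ × 0.51 = 0.066861 m
619–1059 m: 440 × 0.9 × 2.1×10⁻⁴ = 0.08316 m
Layer 4: 0.66 × 1800 × 1.5×10⁻⁴ = 0.17820 m
Δh = 0.0061152 + 0.066861 + 0.08316 + 0.17820 = 0.3343362 m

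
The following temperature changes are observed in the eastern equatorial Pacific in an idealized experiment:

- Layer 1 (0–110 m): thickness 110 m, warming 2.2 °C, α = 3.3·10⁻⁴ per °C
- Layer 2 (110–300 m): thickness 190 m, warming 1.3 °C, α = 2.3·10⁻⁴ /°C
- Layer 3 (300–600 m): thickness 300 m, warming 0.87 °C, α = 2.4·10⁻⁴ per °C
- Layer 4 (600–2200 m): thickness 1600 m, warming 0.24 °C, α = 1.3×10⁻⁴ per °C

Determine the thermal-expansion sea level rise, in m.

Δh = 0.25 m

3.3×10⁻⁴ × 110 × 2.2 = 0.07986 m
190 × 2.3×10⁻⁴ × 1.3 = 0.05681 m
Layer 3: 0.87 × 300 × 2.4×10⁻⁴ = 0.06264 m
1600 × 0.24 × 1.3×10⁻⁴ = 0.04992 m
Δh = 0.07986 + 0.05681 + 0.06264 + 0.04992 = 0.24923 m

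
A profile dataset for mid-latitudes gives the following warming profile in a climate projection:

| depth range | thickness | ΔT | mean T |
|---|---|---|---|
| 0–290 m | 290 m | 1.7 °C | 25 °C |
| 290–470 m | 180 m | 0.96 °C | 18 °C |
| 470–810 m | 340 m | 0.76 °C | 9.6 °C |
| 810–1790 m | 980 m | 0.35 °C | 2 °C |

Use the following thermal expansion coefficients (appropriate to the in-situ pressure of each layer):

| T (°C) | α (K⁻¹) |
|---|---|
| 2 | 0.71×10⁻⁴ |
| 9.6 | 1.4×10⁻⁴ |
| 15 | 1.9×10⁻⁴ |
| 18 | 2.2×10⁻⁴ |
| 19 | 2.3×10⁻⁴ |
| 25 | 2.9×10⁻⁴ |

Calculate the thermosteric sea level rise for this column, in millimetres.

Layer 1 at 25 °C → α = 2.9×10⁻⁴ K⁻¹
Layer 2 at 18 °C → α = 2.2×10⁻⁴ K⁻¹
Layer 3 at 9.6 °C → α = 1.4×10⁻⁴ K⁻¹
Layer 4 at 2 °C → α = 0.71×10⁻⁴ K⁻¹
Layer 1: 2.9×10⁻⁴ × 290 × 1.7 = 0.14297 m
290–470 m: 0.96 × 180 × 2.2×10⁻⁴ = 0.038016 m
Layer 3: 1.4×10⁻⁴ × 340 × 0.76 = 0.036176 m
Layer 4: 0.35 × 0.71×10⁻⁴ × 980 = 0.024353 m
Δh = 0.14297 + 0.038016 + 0.036176 + 0.024353 = 0.241515 m ≈ 242 mm

242 mm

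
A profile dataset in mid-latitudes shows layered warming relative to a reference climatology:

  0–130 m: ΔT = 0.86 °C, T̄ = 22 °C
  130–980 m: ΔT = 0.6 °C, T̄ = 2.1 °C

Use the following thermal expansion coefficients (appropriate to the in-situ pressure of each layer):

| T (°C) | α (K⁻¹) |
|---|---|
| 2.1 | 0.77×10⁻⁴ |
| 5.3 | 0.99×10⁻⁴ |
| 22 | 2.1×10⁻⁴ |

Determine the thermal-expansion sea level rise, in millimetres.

Layer 1 at 22 °C → α = 2.1×10⁻⁴ K⁻¹
Layer 2 at 2.1 °C → α = 0.77×10⁻⁴ K⁻¹
0–130 m: 0.86 × 130 × 2.1×10⁻⁴ = 0.023478 m
130–980 m: 0.6 × 0.77×10⁻⁴ × 850 = 0.03927 m
Δh = 0.023478 + 0.03927 = 0.062748 m

62.7 mm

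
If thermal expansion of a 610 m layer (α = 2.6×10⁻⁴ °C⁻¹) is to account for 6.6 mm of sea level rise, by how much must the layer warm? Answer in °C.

ΔT = Δh/(αH) = 0.0066 / (2.6×10⁻⁴ × 610) ≈ 0.04161 °C

0.042 °C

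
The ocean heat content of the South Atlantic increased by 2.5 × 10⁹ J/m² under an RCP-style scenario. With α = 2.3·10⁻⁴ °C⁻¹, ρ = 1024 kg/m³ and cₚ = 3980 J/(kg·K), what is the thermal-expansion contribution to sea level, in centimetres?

Δh = αQ/(ρcₚ) = 2.3×10⁻⁴ × 2.5×10⁹ / (1024 × 3980) ≈ 0.14109 m

Δh = 14.1 cm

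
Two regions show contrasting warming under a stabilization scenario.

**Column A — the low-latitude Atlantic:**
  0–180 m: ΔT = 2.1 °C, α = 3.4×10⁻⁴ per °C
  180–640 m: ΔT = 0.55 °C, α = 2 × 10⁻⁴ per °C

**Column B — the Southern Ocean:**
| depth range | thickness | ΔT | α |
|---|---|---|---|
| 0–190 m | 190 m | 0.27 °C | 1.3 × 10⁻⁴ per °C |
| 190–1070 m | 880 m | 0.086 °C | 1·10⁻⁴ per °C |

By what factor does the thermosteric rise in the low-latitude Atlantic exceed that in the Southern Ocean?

A 180 × 2.1 × 3.4×10⁻⁴ = 0.12852 m
A 180–640 m: 0.55 × 2×10⁻⁴ × 460 = 0.05060 m
A total: 0.17912 m
B Layer 1: 0.27 × 190 × 1.3×10⁻⁴ = 0.006669 m
B 880 × 0.086 × 1×10⁻⁴ = 0.007568 m
B total: 0.014237 m
Ratio: 0.17912 / 0.014237 ≈ 12.58

≈ 12.6×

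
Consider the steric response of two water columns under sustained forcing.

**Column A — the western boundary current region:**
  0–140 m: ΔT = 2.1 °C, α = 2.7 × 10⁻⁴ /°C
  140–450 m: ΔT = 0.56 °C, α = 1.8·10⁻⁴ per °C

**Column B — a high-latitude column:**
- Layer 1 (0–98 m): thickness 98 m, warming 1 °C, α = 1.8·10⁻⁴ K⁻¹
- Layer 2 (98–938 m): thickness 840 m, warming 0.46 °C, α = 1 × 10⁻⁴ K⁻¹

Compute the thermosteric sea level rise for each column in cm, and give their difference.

A Layer 1: 2.7×10⁻⁴ × 2.1 × 140 = 0.07938 m
A 140–450 m: 310 × 0.56 × 1.8×10⁻⁴ = 0.031248 m
A total: 0.110628 m
B Layer 1: 98 × 1 × 1.8×10⁻⁴ = 0.01764 m
B 98–938 m: 0.46 × 840 × 1×10⁻⁴ = 0.03864 m
B total: 0.05628 m
Difference: 0.110628 − 0.05628 = 0.054348 m

A: 11.1 cm; B: 5.63 cm; difference 5.43 cm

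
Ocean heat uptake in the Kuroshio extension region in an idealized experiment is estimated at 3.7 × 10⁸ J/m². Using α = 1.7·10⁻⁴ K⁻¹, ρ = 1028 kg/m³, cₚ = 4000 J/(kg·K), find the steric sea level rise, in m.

Δh = αQ/(ρcₚ) = 1.7×10⁻⁴ × 3.7×10⁸ / (1028 × 4000) ≈ 0.015297 m

0.0153 m of thermosteric rise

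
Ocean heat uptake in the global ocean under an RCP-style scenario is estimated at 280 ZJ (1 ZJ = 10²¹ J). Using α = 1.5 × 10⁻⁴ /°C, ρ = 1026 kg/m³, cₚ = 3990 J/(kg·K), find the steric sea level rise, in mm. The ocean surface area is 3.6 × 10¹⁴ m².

28.5 mm

Per unit area: Q = 280×10²¹ / (3.6×10¹⁴) ≈ 7.778×10⁸ J/m²
Δh = αQ/(ρcₚ) = 1.5×10⁻⁴ × 7.778×10⁸ / (1026 × 3990) ≈ 0.02850 m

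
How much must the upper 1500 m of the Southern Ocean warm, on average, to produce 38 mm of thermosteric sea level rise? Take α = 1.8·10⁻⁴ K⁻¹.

about 0.14 °C

ΔT = Δh/(αH) = 0.038 / (1.8×10⁻⁴ × 1500) ≈ 0.1407 °C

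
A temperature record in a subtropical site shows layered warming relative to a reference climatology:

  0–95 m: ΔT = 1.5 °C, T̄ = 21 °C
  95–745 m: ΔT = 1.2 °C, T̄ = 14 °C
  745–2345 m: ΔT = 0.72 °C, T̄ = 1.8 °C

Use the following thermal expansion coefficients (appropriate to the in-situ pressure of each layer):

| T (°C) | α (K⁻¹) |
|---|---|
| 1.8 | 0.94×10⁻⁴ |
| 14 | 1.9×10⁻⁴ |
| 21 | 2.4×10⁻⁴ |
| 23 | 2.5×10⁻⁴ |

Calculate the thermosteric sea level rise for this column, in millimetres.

Layer 1 at 21 °C → α = 2.4×10⁻⁴ K⁻¹
Layer 2 at 14 °C → α = 1.9×10⁻⁴ K⁻¹
Layer 3 at 1.8 °C → α = 0.94×10⁻⁴ K⁻¹
0–95 m: 1.5 × 95 × 2.4×10⁻⁴ = 0.03420 m
1.9×10⁻⁴ × 650 × 1.2 = 0.14820 m
745–2345 m: 1600 × 0.72 × 0.94×10⁻⁴ = 0.108288 m
Δh = 0.03420 + 0.14820 + 0.108288 = 0.290688 m ≈ 290 mm

Δh ≈ 290 mm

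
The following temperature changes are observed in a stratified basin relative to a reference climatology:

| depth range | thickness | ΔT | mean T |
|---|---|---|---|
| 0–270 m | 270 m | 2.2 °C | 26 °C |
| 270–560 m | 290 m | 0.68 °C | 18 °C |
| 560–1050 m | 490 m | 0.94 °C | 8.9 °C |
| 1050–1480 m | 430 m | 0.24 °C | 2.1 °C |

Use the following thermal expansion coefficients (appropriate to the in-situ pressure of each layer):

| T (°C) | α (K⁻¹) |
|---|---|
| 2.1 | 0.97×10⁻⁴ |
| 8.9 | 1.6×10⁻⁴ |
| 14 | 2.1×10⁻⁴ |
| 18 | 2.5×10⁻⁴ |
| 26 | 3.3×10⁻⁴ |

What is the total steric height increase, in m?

Δh = 0.329 m

Layer 1 at 26 °C → α = 3.3×10⁻⁴ K⁻¹
Layer 2 at 18 °C → α = 2.5×10⁻⁴ K⁻¹
Layer 3 at 8.9 °C → α = 1.6×10⁻⁴ K⁻¹
Layer 4 at 2.1 °C → α = 0.97×10⁻⁴ K⁻¹
Layer 1: 3.3×10⁻⁴ × 270 × 2.2 = 0.19602 m
Layer 2: 0.68 × 290 × 2.5×10⁻⁴ = 0.04930 m
560–1050 m: 1.6×10⁻⁴ × 0.94 × 490 = 0.073696 m
430 × 0.24 × 0.97×10⁻⁴ = 0.0100104 m
Δh = 0.19602 + 0.04930 + 0.073696 + 0.0100104 = 0.3290264 m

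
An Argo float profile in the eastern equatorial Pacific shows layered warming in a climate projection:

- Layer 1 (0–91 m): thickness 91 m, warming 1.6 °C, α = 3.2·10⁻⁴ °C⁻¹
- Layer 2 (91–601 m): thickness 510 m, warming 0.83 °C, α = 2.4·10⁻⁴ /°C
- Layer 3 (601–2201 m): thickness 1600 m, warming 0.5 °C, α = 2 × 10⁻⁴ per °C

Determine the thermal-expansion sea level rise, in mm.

Δh ≈ 310 mm

0–91 m: 91 × 1.6 × 3.2×10⁻⁴ = 0.046592 m
2.4×10⁻⁴ × 0.83 × 510 = 0.101592 m
1600 × 2×10⁻⁴ × 0.5 = 0.16000 m
Δh = 0.046592 + 0.101592 + 0.16000 = 0.308184 m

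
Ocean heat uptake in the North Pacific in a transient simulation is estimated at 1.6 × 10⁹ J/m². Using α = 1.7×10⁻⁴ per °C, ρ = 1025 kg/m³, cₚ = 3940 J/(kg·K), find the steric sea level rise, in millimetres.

67 mm

Δh = αQ/(ρcₚ) = 1.7×10⁻⁴ × 1.6×10⁹ / (1025 × 3940) ≈ 0.067352 m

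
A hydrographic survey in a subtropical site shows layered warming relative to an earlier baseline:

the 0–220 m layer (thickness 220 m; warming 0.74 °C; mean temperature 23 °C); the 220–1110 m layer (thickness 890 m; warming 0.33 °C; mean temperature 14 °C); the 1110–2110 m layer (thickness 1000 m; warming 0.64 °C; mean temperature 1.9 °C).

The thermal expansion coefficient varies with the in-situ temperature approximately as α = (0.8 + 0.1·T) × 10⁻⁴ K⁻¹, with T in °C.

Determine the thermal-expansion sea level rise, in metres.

Δh ≈ 0.18 m

Layer 1: α = (0.8 + 0.1×23)×10⁻⁴ = 3.1×10⁻⁴ K⁻¹
Layer 2: α = (0.8 + 0.1×14)×10⁻⁴ = 2.2×10⁻⁴ K⁻¹
Layer 3: α = (0.8 + 0.1×1.9)×10⁻⁴ = 0.99×10⁻⁴ K⁻¹
0–220 m: 3.1×10⁻⁴ × 220 × 0.74 = 0.050468 m
0.33 × 2.2×10⁻⁴ × 890 = 0.064614 m
Layer 3: 0.99×10⁻⁴ × 1000 × 0.64 = 0.06336 m
Δh = 0.050468 + 0.064614 + 0.06336 = 0.178442 m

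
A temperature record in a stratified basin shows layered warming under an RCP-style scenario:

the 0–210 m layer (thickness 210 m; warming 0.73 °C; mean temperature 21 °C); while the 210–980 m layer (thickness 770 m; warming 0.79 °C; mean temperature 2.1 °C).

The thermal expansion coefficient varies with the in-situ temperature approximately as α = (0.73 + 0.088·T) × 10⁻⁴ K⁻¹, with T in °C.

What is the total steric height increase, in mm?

95 mm of thermosteric rise

Layer 1: α = (0.73 + 0.088×21)×10⁻⁴ = 2.578×10⁻⁴ K⁻¹
Layer 2: α = (0.73 + 0.088×2.1)×10⁻⁴ = 0.9148×10⁻⁴ K⁻¹
0–210 m: 0.73 × 2.578×10⁻⁴ × 210 = 0.03952074 m
0.9148×10⁻⁴ × 770 × 0.79 = 0.055647284 m
Δh = 0.03952074 + 0.055647284 = 0.095168024 m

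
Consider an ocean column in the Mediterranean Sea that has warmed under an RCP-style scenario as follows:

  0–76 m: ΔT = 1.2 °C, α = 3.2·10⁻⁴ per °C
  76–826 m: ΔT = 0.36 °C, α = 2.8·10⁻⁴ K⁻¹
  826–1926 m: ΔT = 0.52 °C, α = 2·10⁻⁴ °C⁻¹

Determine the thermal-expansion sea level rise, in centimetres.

Δh = 21.9 cm

1.2 × 3.2×10⁻⁴ × 76 = 0.029184 m
0.36 × 750 × 2.8×10⁻⁴ = 0.07560 m
Layer 3: 0.52 × 1100 × 2×10⁻⁴ = 0.11440 m
Δh = 0.029184 + 0.07560 + 0.11440 = 0.219184 m ≈ 21.9 cm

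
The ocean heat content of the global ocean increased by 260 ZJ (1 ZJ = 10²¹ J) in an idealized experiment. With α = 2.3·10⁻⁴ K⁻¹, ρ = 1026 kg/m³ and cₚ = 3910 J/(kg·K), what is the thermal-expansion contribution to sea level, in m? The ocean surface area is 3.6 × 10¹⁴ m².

Δh ≈ 0.0414 m

Per unit area: Q = 260×10²¹ / (3.6×10¹⁴) ≈ 7.222×10⁸ J/m²
Δh = αQ/(ρcₚ) = 2.3×10⁻⁴ × 7.222×10⁸ / (1026 × 3910) ≈ 0.041406 m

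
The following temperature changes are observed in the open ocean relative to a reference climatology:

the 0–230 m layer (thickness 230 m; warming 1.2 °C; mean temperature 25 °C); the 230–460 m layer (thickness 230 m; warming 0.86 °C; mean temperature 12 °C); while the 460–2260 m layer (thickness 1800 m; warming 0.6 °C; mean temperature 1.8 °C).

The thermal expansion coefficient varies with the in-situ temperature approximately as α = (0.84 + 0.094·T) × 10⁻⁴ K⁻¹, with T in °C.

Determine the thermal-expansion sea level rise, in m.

Layer 1: α = (0.84 + 0.094×25)×10⁻⁴ = 3.19×10⁻⁴ K⁻¹
Layer 2: α = (0.84 + 0.094×12)×10⁻⁴ = 1.968×10⁻⁴ K⁻¹
Layer 3: α = (0.84 + 0.094×1.8)×10⁻⁴ = 1.0092×10⁻⁴ K⁻¹
1.2 × 3.19×10⁻⁴ × 230 = 0.088044 m
230–460 m: 0.86 × 230 × 1.968×10⁻⁴ = 0.03892704 m
460–2260 m: 1.0092×10⁻⁴ × 0.6 × 1800 = 0.1089936 m
Δh = 0.088044 + 0.03892704 + 0.1089936 = 0.23596464 m ≈ 0.24 m

Δh = 0.24 m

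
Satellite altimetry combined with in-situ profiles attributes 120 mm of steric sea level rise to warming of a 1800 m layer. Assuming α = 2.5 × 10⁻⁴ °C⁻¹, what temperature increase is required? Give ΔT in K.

about 0.27 K

ΔT = Δh/(αH) = 0.12 / (2.5×10⁻⁴ × 1800) ≈ 0.2667 K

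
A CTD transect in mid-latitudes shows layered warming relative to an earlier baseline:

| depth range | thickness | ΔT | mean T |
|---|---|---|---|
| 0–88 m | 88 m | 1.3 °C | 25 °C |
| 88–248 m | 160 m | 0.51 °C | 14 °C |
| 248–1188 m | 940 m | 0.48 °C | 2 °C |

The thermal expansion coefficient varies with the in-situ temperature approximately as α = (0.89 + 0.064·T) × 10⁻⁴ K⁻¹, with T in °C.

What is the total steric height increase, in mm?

Layer 1: α = (0.89 + 0.064×25)×10⁻⁴ = 2.49×10⁻⁴ K⁻¹
Layer 2: α = (0.89 + 0.064×14)×10⁻⁴ = 1.786×10⁻⁴ K⁻¹
Layer 3: α = (0.89 + 0.064×2)×10⁻⁴ = 1.018×10⁻⁴ K⁻¹
Layer 1: 1.3 × 2.49×10⁻⁴ × 88 = 0.0284856 m
Layer 2: 0.51 × 160 × 1.786×10⁻⁴ = 0.01457376 m
0.48 × 1.018×10⁻⁴ × 940 = 0.04593216 m
Δh = 0.0284856 + 0.01457376 + 0.04593216 = 0.08899152 m

Δh ≈ 89.0 mm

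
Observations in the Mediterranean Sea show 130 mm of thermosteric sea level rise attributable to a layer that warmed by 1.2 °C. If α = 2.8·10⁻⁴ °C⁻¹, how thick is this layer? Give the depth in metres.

387 m

H = Δh/(αΔT) = 0.13 / (2.8×10⁻⁴ × 1.2) ≈ 386.9 m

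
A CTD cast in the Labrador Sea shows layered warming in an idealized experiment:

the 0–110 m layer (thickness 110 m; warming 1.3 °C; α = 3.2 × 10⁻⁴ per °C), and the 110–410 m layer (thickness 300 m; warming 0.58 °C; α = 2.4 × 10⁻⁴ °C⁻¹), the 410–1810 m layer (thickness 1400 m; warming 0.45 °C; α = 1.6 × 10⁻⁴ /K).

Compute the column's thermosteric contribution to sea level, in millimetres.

0–110 m: 3.2×10⁻⁴ × 110 × 1.3 = 0.04576 m
300 × 0.58 × 2.4×10⁻⁴ = 0.04176 m
1400 × 1.6×10⁻⁴ × 0.45 = 0.10080 m
Δh = 0.04576 + 0.04176 + 0.10080 = 0.18832 m

Δh ≈ 188 mm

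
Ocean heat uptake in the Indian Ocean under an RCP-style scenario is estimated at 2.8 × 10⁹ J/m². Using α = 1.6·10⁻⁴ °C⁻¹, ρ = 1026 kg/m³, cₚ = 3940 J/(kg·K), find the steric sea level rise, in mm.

Δh = αQ/(ρcₚ) = 1.6×10⁻⁴ × 2.8×10⁹ / (1026 × 3940) ≈ 0.11082 m

Δh ≈ 111 mm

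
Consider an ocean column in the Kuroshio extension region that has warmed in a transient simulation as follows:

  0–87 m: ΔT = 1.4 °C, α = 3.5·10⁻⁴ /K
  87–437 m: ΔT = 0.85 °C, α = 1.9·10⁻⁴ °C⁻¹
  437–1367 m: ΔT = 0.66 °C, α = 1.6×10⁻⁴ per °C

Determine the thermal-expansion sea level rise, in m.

0.20 m of thermosteric rise

3.5×10⁻⁴ × 1.4 × 87 = 0.04263 m
87–437 m: 0.85 × 350 × 1.9×10⁻⁴ = 0.056525 m
1.6×10⁻⁴ × 0.66 × 930 = 0.098208 m
Δh = 0.04263 + 0.056525 + 0.098208 = 0.197363 m ≈ 0.20 m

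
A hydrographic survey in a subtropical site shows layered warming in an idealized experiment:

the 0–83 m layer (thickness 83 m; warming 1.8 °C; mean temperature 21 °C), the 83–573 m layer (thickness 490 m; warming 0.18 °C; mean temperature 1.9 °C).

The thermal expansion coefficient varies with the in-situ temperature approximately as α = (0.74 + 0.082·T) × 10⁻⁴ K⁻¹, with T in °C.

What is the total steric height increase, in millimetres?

Δh = 44.7 mm

Layer 1: α = (0.74 + 0.082×21)×10⁻⁴ = 2.462×10⁻⁴ K⁻¹
Layer 2: α = (0.74 + 0.082×1.9)×10⁻⁴ = 0.8958×10⁻⁴ K⁻¹
0–83 m: 1.8 × 83 × 2.462×10⁻⁴ = 0.03678228 m
83–573 m: 0.18 × 0.8958×10⁻⁴ × 490 = 0.007900956 m
Δh = 0.03678228 + 0.007900956 = 0.044683236 m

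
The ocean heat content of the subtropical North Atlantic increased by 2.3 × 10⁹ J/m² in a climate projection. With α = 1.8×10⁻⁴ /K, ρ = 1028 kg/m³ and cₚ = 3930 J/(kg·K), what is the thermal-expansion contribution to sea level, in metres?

Δh = αQ/(ρcₚ) = 1.8×10⁻⁴ × 2.3×10⁹ / (1028 × 3930) ≈ 0.10247 m

0.10 m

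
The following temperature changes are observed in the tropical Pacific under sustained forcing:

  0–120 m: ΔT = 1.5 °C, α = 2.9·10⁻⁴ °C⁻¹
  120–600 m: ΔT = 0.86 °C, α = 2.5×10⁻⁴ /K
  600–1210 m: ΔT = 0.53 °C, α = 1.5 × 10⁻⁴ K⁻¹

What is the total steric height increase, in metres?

about 0.204 m

Layer 1: 1.5 × 2.9×10⁻⁴ × 120 = 0.05220 m
Layer 2: 0.86 × 2.5×10⁻⁴ × 480 = 0.10320 m
0.53 × 610 × 1.5×10⁻⁴ = 0.048495 m
Δh = 0.05220 + 0.10320 + 0.048495 = 0.203895 m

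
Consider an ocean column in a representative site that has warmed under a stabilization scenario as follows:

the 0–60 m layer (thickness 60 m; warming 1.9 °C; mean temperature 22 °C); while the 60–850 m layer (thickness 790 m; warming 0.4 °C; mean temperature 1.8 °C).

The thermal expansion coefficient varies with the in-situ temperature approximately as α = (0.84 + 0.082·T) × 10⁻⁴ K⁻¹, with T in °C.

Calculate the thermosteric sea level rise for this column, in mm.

Layer 1: α = (0.84 + 0.082×22)×10⁻⁴ = 2.644×10⁻⁴ K⁻¹
Layer 2: α = (0.84 + 0.082×1.8)×10⁻⁴ = 0.9876×10⁻⁴ K⁻¹
Layer 1: 1.9 × 2.644×10⁻⁴ × 60 = 0.0301416 m
0.4 × 790 × 0.9876×10⁻⁴ = 0.03120816 m
Δh = 0.0301416 + 0.03120816 = 0.06134976 m

61.3 mm of thermosteric rise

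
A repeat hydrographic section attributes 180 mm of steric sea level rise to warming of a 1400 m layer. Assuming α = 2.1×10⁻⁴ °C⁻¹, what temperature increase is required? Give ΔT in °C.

about 0.61 °C

ΔT = Δh/(αH) = 0.18 / (2.1×10⁻⁴ × 1400) ≈ 0.6122 °C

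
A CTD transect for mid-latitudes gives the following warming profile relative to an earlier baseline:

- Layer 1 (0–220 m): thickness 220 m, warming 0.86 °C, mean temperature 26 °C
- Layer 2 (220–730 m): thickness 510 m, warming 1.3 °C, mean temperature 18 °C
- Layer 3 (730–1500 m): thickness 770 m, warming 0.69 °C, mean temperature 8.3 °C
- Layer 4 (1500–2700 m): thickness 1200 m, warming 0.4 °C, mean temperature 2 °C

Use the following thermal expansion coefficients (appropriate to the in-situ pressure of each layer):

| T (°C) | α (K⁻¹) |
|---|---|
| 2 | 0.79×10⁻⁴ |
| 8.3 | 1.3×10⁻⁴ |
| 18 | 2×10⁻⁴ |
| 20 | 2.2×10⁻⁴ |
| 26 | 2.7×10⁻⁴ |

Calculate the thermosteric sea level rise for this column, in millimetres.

about 290 mm

Layer 1 at 26 °C → α = 2.7×10⁻⁴ K⁻¹
Layer 2 at 18 °C → α = 2×10⁻⁴ K⁻¹
Layer 3 at 8.3 °C → α = 1.3×10⁻⁴ K⁻¹
Layer 4 at 2 °C → α = 0.79×10⁻⁴ K⁻¹
0–220 m: 220 × 2.7×10⁻⁴ × 0.86 = 0.051084 m
220–730 m: 510 × 1.3 × 2×10⁻⁴ = 0.13260 m
730–1500 m: 770 × 0.69 × 1.3×10⁻⁴ = 0.069069 m
1500–2700 m: 1200 × 0.4 × 0.79×10⁻⁴ = 0.03792 m
Δh = 0.051084 + 0.13260 + 0.069069 + 0.03792 = 0.290673 m ≈ 290 mm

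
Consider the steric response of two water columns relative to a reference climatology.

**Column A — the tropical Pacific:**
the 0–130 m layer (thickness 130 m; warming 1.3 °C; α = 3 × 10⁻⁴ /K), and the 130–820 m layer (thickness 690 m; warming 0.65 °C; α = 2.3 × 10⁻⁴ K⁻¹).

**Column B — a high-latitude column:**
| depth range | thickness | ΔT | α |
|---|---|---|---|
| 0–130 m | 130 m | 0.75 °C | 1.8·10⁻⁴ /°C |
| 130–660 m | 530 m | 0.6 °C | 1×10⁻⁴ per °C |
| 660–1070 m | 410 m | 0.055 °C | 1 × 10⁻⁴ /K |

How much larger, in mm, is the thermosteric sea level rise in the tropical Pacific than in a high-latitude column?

A 0–130 m: 3×10⁻⁴ × 130 × 1.3 = 0.05070 m
A 130–820 m: 690 × 0.65 × 2.3×10⁻⁴ = 0.103155 m
A total: 0.153855 m
B 0–130 m: 0.75 × 1.8×10⁻⁴ × 130 = 0.01755 m
B 130–660 m: 1×10⁻⁴ × 0.6 × 530 = 0.03180 m
B Layer 3: 1×10⁻⁴ × 0.055 × 410 = 0.002255 m
B total: 0.051605 m
Difference: 0.153855 − 0.051605 = 0.10225 m

102 mm larger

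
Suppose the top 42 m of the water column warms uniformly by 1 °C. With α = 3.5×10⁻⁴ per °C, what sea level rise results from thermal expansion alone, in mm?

about 14.7 mm

Δh = αΔT·H = 3.5×10⁻⁴ × 1 × 42 = 0.01470 m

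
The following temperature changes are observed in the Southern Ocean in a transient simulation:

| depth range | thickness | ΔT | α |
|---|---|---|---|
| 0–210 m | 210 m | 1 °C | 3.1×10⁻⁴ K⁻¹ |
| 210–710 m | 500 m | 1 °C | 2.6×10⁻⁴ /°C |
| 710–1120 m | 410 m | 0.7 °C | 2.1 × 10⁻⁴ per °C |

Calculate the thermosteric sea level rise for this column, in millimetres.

255 mm of thermosteric rise

3.1×10⁻⁴ × 210 × 1 = 0.06510 m
500 × 2.6×10⁻⁴ × 1 = 0.13000 m
0.7 × 410 × 2.1×10⁻⁴ = 0.06027 m
Δh = 0.06510 + 0.13000 + 0.06027 = 0.25537 m ≈ 255 mm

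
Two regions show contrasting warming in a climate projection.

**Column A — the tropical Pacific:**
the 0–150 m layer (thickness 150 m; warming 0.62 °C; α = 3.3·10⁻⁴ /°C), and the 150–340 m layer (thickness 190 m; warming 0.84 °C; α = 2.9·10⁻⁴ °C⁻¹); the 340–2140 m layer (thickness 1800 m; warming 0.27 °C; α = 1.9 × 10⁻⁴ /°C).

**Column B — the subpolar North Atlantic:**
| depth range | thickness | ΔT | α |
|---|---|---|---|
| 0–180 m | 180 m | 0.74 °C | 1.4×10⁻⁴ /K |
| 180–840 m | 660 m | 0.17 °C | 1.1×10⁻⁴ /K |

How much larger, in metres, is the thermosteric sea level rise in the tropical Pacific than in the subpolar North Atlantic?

A 0–150 m: 0.62 × 150 × 3.3×10⁻⁴ = 0.03069 m
A 0.84 × 190 × 2.9×10⁻⁴ = 0.046284 m
A 0.27 × 1800 × 1.9×10⁻⁴ = 0.09234 m
A total: 0.169314 m
B 0.74 × 1.4×10⁻⁴ × 180 = 0.018648 m
B Layer 2: 1.1×10⁻⁴ × 0.17 × 660 = 0.012342 m
B total: 0.03099 m
Difference: 0.169314 − 0.03099 = 0.138324 m

0.14 m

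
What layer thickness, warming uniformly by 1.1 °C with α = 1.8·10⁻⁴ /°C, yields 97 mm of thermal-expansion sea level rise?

H = Δh/(αΔT) = 0.097 / (1.8×10⁻⁴ × 1.1) ≈ 489.9 m

490 m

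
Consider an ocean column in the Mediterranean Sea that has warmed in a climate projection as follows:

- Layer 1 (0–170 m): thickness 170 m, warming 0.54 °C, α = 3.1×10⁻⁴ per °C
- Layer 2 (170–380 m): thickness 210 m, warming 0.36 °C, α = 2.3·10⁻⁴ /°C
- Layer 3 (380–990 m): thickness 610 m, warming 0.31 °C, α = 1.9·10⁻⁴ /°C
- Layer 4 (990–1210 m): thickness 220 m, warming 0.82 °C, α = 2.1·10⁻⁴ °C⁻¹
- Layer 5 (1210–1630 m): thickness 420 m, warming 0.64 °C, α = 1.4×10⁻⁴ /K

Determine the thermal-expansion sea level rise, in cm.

3.1×10⁻⁴ × 170 × 0.54 = 0.028458 m
170–380 m: 2.3×10⁻⁴ × 210 × 0.36 = 0.017388 m
Layer 3: 0.31 × 1.9×10⁻⁴ × 610 = 0.035929 m
0.82 × 2.1×10⁻⁴ × 220 = 0.037884 m
Layer 5: 420 × 0.64 × 1.4×10⁻⁴ = 0.037632 m
Δh = 0.028458 + 0.017388 + 0.035929 + 0.037884 + 0.037632 = 0.157291 m

Δh = 15.7 cm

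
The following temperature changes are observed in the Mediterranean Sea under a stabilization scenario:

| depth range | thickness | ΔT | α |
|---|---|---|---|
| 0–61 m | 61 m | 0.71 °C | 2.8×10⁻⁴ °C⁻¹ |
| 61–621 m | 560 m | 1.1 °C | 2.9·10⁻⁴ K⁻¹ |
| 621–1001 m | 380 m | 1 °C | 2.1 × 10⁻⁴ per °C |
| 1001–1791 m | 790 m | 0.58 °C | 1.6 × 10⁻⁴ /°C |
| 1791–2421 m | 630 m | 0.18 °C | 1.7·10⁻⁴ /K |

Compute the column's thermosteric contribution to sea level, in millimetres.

360 mm of thermosteric rise

0.71 × 61 × 2.8×10⁻⁴ = 0.0121268 m
560 × 1.1 × 2.9×10⁻⁴ = 0.17864 m
621–1001 m: 2.1×10⁻⁴ × 380 × 1 = 0.07980 m
1001–1791 m: 0.58 × 790 × 1.6×10⁻⁴ = 0.073312 m
1791–2421 m: 1.7×10⁻⁴ × 0.18 × 630 = 0.019278 m
Δh = 0.0121268 + 0.17864 + 0.07980 + 0.073312 + 0.019278 = 0.3631568 m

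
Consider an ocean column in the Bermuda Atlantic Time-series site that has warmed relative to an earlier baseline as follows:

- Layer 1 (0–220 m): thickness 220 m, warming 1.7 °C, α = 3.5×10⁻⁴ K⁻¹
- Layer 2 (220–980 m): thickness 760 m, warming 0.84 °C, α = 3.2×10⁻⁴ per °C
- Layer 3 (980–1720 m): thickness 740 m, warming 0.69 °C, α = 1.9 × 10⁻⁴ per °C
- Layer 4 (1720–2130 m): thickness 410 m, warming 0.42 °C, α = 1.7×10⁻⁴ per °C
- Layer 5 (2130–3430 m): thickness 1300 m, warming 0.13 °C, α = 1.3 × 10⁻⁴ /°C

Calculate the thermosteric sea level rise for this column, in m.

Δh ≈ 0.48 m

0–220 m: 220 × 1.7 × 3.5×10⁻⁴ = 0.13090 m
Layer 2: 760 × 3.2×10⁻⁴ × 0.84 = 0.204288 m
740 × 1.9×10⁻⁴ × 0.69 = 0.097014 m
410 × 0.42 × 1.7×10⁻⁴ = 0.029274 m
2130–3430 m: 1.3×10⁻⁴ × 1300 × 0.13 = 0.02197 m
Δh = 0.13090 + 0.204288 + 0.097014 + 0.029274 + 0.02197 = 0.483446 m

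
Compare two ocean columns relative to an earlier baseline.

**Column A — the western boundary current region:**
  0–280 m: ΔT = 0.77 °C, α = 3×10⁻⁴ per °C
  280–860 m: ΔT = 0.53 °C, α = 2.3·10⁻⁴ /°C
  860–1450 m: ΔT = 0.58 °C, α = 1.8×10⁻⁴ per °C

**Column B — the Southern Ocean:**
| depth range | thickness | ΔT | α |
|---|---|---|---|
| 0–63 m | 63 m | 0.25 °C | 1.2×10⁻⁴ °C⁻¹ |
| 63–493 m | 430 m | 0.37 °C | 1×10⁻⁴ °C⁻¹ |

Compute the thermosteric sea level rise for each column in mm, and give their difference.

A: 200 mm; B: 18 mm; difference 180 mm

A Layer 1: 3×10⁻⁴ × 0.77 × 280 = 0.06468 m
A Layer 2: 580 × 0.53 × 2.3×10⁻⁴ = 0.070702 m
A 860–1450 m: 590 × 1.8×10⁻⁴ × 0.58 = 0.061596 m
A total: 0.196978 m
B 1.2×10⁻⁴ × 0.25 × 63 = 0.00189 m
B 0.37 × 1×10⁻⁴ × 430 = 0.01591 m
B total: 0.01780 m
Difference: 0.196978 − 0.01780 = 0.179178 m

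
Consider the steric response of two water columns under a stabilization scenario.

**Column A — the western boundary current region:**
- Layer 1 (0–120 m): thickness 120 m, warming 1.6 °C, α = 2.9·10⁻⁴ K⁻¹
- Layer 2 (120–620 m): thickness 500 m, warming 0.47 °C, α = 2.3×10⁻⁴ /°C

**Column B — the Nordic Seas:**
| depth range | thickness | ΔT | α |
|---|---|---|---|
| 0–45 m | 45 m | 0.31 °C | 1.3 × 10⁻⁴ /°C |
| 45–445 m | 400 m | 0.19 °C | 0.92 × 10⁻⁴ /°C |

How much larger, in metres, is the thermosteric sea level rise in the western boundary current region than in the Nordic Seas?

0.101 m

A 0–120 m: 120 × 1.6 × 2.9×10⁻⁴ = 0.05568 m
A Layer 2: 500 × 0.47 × 2.3×10⁻⁴ = 0.05405 m
A total: 0.10973 m
B 45 × 1.3×10⁻⁴ × 0.31 = 0.0018135 m
B 0.19 × 400 × 0.92×10⁻⁴ = 0.006992 m
B total: 0.0088055 m
Difference: 0.10973 − 0.0088055 = 0.1009245 m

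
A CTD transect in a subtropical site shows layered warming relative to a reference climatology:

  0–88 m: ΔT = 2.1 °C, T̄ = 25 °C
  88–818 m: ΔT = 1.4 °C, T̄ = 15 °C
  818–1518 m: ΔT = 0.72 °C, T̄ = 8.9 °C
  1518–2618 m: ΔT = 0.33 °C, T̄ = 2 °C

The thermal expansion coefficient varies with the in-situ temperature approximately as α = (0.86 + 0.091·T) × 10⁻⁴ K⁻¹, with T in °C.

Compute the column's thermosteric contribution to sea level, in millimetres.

410 mm

Layer 1: α = (0.86 + 0.091×25)×10⁻⁴ = 3.135×10⁻⁴ K⁻¹
Layer 2: α = (0.86 + 0.091×15)×10⁻⁴ = 2.225×10⁻⁴ K⁻¹
Layer 3: α = (0.86 + 0.091×8.9)×10⁻⁴ = 1.6699×10⁻⁴ K⁻¹
Layer 4: α = (0.86 + 0.091×2)×10⁻⁴ = 1.042×10⁻⁴ K⁻¹
Layer 1: 3.135×10⁻⁴ × 2.1 × 88 = 0.0579348 m
Layer 2: 730 × 2.225×10⁻⁴ × 1.4 = 0.227395 m
Layer 3: 0.72 × 700 × 1.6699×10⁻⁴ = 0.08416296 m
1100 × 1.042×10⁻⁴ × 0.33 = 0.0378246 m
Δh = 0.0579348 + 0.227395 + 0.08416296 + 0.0378246 = 0.40731736 m ≈ 410 mm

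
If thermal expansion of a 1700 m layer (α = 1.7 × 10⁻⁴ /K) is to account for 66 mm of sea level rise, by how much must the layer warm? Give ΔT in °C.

about 0.228 °C

ΔT = Δh/(αH) = 0.066 / (1.7×10⁻⁴ × 1700) ≈ 0.2284 °C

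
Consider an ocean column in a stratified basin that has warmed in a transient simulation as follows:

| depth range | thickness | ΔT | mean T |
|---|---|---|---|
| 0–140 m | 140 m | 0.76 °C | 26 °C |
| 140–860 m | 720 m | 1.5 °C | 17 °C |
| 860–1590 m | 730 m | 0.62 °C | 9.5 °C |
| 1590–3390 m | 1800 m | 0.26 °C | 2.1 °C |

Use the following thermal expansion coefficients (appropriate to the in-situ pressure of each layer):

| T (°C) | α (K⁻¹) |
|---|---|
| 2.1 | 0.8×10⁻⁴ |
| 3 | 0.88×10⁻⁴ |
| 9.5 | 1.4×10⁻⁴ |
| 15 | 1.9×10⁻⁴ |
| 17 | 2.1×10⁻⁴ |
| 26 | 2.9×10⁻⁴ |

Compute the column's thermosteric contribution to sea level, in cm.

36 cm

Layer 1 at 26 °C → α = 2.9×10⁻⁴ K⁻¹
Layer 2 at 17 °C → α = 2.1×10⁻⁴ K⁻¹
Layer 3 at 9.5 °C → α = 1.4×10⁻⁴ K⁻¹
Layer 4 at 2.1 °C → α = 0.8×10⁻⁴ K⁻¹
0.76 × 2.9×10⁻⁴ × 140 = 0.030856 m
140–860 m: 720 × 1.5 × 2.1×10⁻⁴ = 0.22680 m
Layer 3: 730 × 1.4×10⁻⁴ × 0.62 = 0.063364 m
1590–3390 m: 0.26 × 0.8×10⁻⁴ × 1800 = 0.03744 m
Δh = 0.030856 + 0.22680 + 0.063364 + 0.03744 = 0.35846 m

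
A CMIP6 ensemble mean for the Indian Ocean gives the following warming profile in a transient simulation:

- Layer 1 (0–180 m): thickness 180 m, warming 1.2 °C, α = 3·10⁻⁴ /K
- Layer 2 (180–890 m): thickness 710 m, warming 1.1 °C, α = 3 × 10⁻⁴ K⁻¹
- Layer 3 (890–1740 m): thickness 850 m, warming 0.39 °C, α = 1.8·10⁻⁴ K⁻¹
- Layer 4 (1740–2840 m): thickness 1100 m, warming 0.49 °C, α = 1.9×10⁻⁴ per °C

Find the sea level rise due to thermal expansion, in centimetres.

0–180 m: 3×10⁻⁴ × 1.2 × 180 = 0.06480 m
Layer 2: 710 × 3×10⁻⁴ × 1.1 = 0.23430 m
Layer 3: 850 × 1.8×10⁻⁴ × 0.39 = 0.05967 m
Layer 4: 0.49 × 1100 × 1.9×10⁻⁴ = 0.10241 m
Δh = 0.06480 + 0.23430 + 0.05967 + 0.10241 = 0.46118 m

46.1 cm of thermosteric rise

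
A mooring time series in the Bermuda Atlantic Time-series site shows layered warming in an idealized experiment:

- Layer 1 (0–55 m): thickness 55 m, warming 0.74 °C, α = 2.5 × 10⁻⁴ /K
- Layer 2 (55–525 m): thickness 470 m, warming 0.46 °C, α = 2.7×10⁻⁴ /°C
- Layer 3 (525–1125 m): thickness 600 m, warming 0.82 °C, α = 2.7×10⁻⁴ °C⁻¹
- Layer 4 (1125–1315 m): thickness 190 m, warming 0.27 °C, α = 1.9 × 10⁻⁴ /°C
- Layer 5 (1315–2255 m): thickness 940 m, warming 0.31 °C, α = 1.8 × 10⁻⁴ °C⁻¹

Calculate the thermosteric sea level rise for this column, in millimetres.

264 mm of thermosteric rise

0–55 m: 55 × 0.74 × 2.5×10⁻⁴ = 0.010175 m
55–525 m: 0.46 × 2.7×10⁻⁴ × 470 = 0.058374 m
Layer 3: 0.82 × 2.7×10⁻⁴ × 600 = 0.13284 m
Layer 4: 190 × 0.27 × 1.9×10⁻⁴ = 0.009747 m
1315–2255 m: 1.8×10⁻⁴ × 940 × 0.31 = 0.052452 m
Δh = 0.010175 + 0.058374 + 0.13284 + 0.009747 + 0.052452 = 0.263588 m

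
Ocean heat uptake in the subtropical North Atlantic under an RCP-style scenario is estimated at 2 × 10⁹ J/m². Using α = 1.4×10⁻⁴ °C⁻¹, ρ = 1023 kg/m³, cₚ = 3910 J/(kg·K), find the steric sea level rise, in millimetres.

Δh = αQ/(ρcₚ) = 1.4×10⁻⁴ × 2×10⁹ / (1023 × 3910) ≈ 0.070001 m

70.0 mm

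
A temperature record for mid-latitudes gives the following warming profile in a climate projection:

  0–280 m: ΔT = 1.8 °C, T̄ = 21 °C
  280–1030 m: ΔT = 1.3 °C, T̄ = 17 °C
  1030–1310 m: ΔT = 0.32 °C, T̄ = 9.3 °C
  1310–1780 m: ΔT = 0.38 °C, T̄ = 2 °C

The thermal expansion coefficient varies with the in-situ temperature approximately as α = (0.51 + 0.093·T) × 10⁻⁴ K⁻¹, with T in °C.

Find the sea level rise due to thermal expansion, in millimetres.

Layer 1: α = (0.51 + 0.093×21)×10⁻⁴ = 2.463×10⁻⁴ K⁻¹
Layer 2: α = (0.51 + 0.093×17)×10⁻⁴ = 2.091×10⁻⁴ K⁻¹
Layer 3: α = (0.51 + 0.093×9.3)×10⁻⁴ = 1.3749×10⁻⁴ K⁻¹
Layer 4: α = (0.51 + 0.093×2)×10⁻⁴ = 0.696×10⁻⁴ K⁻¹
280 × 2.463×10⁻⁴ × 1.8 = 0.1241352 m
280–1030 m: 2.091×10⁻⁴ × 750 × 1.3 = 0.2038725 m
1030–1310 m: 0.32 × 1.3749×10⁻⁴ × 280 = 0.012319104 m
Layer 4: 0.696×10⁻⁴ × 470 × 0.38 = 0.01243056 m
Δh = 0.1241352 + 0.2038725 + 0.012319104 + 0.01243056 = 0.352757364 m

Δh ≈ 350 mm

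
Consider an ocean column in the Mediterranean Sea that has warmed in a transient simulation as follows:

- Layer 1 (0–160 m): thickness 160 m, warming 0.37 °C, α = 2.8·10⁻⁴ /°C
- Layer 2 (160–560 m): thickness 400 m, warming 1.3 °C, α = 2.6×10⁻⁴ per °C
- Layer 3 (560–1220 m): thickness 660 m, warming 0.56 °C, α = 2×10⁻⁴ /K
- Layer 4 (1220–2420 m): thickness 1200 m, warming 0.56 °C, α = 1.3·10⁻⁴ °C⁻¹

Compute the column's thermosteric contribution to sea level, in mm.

Δh = 313 mm

Layer 1: 160 × 2.8×10⁻⁴ × 0.37 = 0.016576 m
160–560 m: 400 × 2.6×10⁻⁴ × 1.3 = 0.13520 m
560–1220 m: 0.56 × 2×10⁻⁴ × 660 = 0.07392 m
Layer 4: 1200 × 1.3×10⁻⁴ × 0.56 = 0.08736 m
Δh = 0.016576 + 0.13520 + 0.07392 + 0.08736 = 0.313056 m ≈ 313 mm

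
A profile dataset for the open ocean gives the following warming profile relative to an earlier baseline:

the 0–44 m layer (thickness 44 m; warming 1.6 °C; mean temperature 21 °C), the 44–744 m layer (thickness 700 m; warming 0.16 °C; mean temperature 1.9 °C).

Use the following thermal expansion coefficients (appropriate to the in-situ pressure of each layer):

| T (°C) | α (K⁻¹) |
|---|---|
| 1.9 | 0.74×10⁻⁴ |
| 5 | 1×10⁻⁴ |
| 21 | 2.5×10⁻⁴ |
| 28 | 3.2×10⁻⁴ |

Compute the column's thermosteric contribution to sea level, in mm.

Layer 1 at 21 °C → α = 2.5×10⁻⁴ K⁻¹
Layer 2 at 1.9 °C → α = 0.74×10⁻⁴ K⁻¹
0–44 m: 1.6 × 44 × 2.5×10⁻⁴ = 0.01760 m
Layer 2: 0.16 × 0.74×10⁻⁴ × 700 = 0.008288 m
Δh = 0.01760 + 0.008288 = 0.025888 m

25.9 mm of thermosteric rise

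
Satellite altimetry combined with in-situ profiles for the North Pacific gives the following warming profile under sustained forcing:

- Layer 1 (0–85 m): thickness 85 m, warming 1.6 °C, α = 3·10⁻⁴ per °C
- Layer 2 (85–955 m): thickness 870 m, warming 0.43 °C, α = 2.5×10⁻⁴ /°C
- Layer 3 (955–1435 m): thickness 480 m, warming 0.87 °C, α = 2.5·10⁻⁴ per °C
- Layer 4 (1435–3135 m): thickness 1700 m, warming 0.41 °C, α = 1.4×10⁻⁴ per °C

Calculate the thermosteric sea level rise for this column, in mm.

1.6 × 3×10⁻⁴ × 85 = 0.04080 m
Layer 2: 0.43 × 2.5×10⁻⁴ × 870 = 0.093525 m
Layer 3: 0.87 × 480 × 2.5×10⁻⁴ = 0.10440 m
1435–3135 m: 1700 × 0.41 × 1.4×10⁻⁴ = 0.09758 m
Δh = 0.04080 + 0.093525 + 0.10440 + 0.09758 = 0.336305 m

about 336 mm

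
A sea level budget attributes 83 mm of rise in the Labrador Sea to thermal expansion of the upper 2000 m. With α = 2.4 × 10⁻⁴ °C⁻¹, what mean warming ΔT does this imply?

about 0.173 K

ΔT = Δh/(αH) = 0.083 / (2.4×10⁻⁴ × 2000) ≈ 0.1729 K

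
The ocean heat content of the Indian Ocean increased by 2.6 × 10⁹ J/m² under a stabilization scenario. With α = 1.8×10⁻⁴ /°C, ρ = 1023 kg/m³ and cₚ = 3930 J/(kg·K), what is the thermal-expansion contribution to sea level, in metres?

Δh = αQ/(ρcₚ) = 1.8×10⁻⁴ × 2.6×10⁹ / (1023 × 3930) ≈ 0.11641 m

0.116 m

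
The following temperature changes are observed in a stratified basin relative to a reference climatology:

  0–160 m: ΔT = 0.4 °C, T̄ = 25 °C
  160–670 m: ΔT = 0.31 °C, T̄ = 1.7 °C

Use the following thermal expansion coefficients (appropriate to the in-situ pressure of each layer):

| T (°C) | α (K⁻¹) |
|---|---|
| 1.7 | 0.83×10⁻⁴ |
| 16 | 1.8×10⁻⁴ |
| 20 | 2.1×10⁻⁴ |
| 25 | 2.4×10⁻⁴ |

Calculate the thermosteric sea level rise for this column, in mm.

Δh ≈ 28.5 mm

Layer 1 at 25 °C → α = 2.4×10⁻⁴ K⁻¹
Layer 2 at 1.7 °C → α = 0.83×10⁻⁴ K⁻¹
0–160 m: 160 × 2.4×10⁻⁴ × 0.4 = 0.01536 m
160–670 m: 510 × 0.31 × 0.83×10⁻⁴ = 0.0131223 m
Δh = 0.01536 + 0.0131223 = 0.0284823 m ≈ 28.5 mm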